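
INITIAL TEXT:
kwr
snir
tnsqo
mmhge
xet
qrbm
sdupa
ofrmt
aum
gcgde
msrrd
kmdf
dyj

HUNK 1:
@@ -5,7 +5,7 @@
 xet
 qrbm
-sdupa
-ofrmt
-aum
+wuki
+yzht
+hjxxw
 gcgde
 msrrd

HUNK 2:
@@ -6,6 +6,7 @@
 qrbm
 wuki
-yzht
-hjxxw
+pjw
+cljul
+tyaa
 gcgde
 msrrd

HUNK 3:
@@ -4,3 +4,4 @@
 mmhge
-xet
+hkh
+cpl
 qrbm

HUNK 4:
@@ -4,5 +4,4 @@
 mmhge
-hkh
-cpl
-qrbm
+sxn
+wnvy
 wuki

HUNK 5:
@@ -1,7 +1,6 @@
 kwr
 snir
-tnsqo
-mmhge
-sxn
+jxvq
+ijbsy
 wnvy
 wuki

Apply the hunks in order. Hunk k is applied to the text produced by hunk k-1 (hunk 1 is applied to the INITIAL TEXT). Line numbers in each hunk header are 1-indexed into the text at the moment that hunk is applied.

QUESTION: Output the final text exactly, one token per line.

Hunk 1: at line 5 remove [sdupa,ofrmt,aum] add [wuki,yzht,hjxxw] -> 13 lines: kwr snir tnsqo mmhge xet qrbm wuki yzht hjxxw gcgde msrrd kmdf dyj
Hunk 2: at line 6 remove [yzht,hjxxw] add [pjw,cljul,tyaa] -> 14 lines: kwr snir tnsqo mmhge xet qrbm wuki pjw cljul tyaa gcgde msrrd kmdf dyj
Hunk 3: at line 4 remove [xet] add [hkh,cpl] -> 15 lines: kwr snir tnsqo mmhge hkh cpl qrbm wuki pjw cljul tyaa gcgde msrrd kmdf dyj
Hunk 4: at line 4 remove [hkh,cpl,qrbm] add [sxn,wnvy] -> 14 lines: kwr snir tnsqo mmhge sxn wnvy wuki pjw cljul tyaa gcgde msrrd kmdf dyj
Hunk 5: at line 1 remove [tnsqo,mmhge,sxn] add [jxvq,ijbsy] -> 13 lines: kwr snir jxvq ijbsy wnvy wuki pjw cljul tyaa gcgde msrrd kmdf dyj

Answer: kwr
snir
jxvq
ijbsy
wnvy
wuki
pjw
cljul
tyaa
gcgde
msrrd
kmdf
dyj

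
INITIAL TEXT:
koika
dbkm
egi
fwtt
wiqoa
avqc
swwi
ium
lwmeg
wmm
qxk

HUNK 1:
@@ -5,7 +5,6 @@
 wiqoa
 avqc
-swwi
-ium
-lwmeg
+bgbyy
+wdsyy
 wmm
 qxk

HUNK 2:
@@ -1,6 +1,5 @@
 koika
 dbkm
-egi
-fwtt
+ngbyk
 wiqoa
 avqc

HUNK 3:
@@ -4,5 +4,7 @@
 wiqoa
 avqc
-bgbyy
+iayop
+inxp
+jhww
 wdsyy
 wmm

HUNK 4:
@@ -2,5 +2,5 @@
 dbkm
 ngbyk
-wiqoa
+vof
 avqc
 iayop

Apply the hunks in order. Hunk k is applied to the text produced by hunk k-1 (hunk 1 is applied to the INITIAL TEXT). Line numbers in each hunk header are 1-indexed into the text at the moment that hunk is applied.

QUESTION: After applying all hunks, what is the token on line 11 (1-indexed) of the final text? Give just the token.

Hunk 1: at line 5 remove [swwi,ium,lwmeg] add [bgbyy,wdsyy] -> 10 lines: koika dbkm egi fwtt wiqoa avqc bgbyy wdsyy wmm qxk
Hunk 2: at line 1 remove [egi,fwtt] add [ngbyk] -> 9 lines: koika dbkm ngbyk wiqoa avqc bgbyy wdsyy wmm qxk
Hunk 3: at line 4 remove [bgbyy] add [iayop,inxp,jhww] -> 11 lines: koika dbkm ngbyk wiqoa avqc iayop inxp jhww wdsyy wmm qxk
Hunk 4: at line 2 remove [wiqoa] add [vof] -> 11 lines: koika dbkm ngbyk vof avqc iayop inxp jhww wdsyy wmm qxk
Final line 11: qxk

Answer: qxk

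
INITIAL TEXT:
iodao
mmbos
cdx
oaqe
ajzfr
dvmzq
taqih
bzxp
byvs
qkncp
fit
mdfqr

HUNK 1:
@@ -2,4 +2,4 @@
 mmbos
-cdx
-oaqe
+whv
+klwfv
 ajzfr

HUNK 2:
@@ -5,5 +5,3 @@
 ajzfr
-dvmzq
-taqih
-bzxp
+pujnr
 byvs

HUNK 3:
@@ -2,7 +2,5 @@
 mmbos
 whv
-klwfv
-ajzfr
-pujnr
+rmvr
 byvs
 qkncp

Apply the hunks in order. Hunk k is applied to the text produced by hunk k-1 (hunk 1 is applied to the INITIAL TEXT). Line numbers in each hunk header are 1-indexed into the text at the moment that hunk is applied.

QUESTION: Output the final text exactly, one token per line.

Hunk 1: at line 2 remove [cdx,oaqe] add [whv,klwfv] -> 12 lines: iodao mmbos whv klwfv ajzfr dvmzq taqih bzxp byvs qkncp fit mdfqr
Hunk 2: at line 5 remove [dvmzq,taqih,bzxp] add [pujnr] -> 10 lines: iodao mmbos whv klwfv ajzfr pujnr byvs qkncp fit mdfqr
Hunk 3: at line 2 remove [klwfv,ajzfr,pujnr] add [rmvr] -> 8 lines: iodao mmbos whv rmvr byvs qkncp fit mdfqr

Answer: iodao
mmbos
whv
rmvr
byvs
qkncp
fit
mdfqr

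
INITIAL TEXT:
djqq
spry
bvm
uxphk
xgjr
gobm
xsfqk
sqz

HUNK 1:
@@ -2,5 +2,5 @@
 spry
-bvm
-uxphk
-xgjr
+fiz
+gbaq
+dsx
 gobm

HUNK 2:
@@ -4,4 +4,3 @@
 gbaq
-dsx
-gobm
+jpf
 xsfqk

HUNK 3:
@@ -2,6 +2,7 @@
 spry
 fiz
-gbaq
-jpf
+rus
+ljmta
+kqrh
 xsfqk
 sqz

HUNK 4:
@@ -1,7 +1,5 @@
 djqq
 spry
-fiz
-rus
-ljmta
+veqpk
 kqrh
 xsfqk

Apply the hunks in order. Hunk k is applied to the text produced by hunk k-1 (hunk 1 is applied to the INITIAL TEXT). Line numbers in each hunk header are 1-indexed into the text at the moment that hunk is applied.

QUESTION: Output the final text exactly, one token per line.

Answer: djqq
spry
veqpk
kqrh
xsfqk
sqz

Derivation:
Hunk 1: at line 2 remove [bvm,uxphk,xgjr] add [fiz,gbaq,dsx] -> 8 lines: djqq spry fiz gbaq dsx gobm xsfqk sqz
Hunk 2: at line 4 remove [dsx,gobm] add [jpf] -> 7 lines: djqq spry fiz gbaq jpf xsfqk sqz
Hunk 3: at line 2 remove [gbaq,jpf] add [rus,ljmta,kqrh] -> 8 lines: djqq spry fiz rus ljmta kqrh xsfqk sqz
Hunk 4: at line 1 remove [fiz,rus,ljmta] add [veqpk] -> 6 lines: djqq spry veqpk kqrh xsfqk sqz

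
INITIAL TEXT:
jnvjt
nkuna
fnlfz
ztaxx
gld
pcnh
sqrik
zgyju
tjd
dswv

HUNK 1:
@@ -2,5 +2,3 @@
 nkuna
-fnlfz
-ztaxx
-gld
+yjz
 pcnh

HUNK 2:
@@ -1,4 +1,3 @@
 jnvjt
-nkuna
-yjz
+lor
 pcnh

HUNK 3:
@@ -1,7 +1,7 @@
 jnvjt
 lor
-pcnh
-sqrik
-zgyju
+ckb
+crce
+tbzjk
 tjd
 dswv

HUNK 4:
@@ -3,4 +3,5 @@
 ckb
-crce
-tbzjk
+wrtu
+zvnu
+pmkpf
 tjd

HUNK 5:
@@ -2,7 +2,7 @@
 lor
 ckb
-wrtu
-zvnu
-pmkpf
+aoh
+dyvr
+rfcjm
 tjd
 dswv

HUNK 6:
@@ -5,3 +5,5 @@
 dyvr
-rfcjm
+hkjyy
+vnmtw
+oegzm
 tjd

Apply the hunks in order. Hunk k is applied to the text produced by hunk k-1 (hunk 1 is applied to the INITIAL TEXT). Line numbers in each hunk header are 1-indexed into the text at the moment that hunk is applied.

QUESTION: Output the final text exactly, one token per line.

Answer: jnvjt
lor
ckb
aoh
dyvr
hkjyy
vnmtw
oegzm
tjd
dswv

Derivation:
Hunk 1: at line 2 remove [fnlfz,ztaxx,gld] add [yjz] -> 8 lines: jnvjt nkuna yjz pcnh sqrik zgyju tjd dswv
Hunk 2: at line 1 remove [nkuna,yjz] add [lor] -> 7 lines: jnvjt lor pcnh sqrik zgyju tjd dswv
Hunk 3: at line 1 remove [pcnh,sqrik,zgyju] add [ckb,crce,tbzjk] -> 7 lines: jnvjt lor ckb crce tbzjk tjd dswv
Hunk 4: at line 3 remove [crce,tbzjk] add [wrtu,zvnu,pmkpf] -> 8 lines: jnvjt lor ckb wrtu zvnu pmkpf tjd dswv
Hunk 5: at line 2 remove [wrtu,zvnu,pmkpf] add [aoh,dyvr,rfcjm] -> 8 lines: jnvjt lor ckb aoh dyvr rfcjm tjd dswv
Hunk 6: at line 5 remove [rfcjm] add [hkjyy,vnmtw,oegzm] -> 10 lines: jnvjt lor ckb aoh dyvr hkjyy vnmtw oegzm tjd dswv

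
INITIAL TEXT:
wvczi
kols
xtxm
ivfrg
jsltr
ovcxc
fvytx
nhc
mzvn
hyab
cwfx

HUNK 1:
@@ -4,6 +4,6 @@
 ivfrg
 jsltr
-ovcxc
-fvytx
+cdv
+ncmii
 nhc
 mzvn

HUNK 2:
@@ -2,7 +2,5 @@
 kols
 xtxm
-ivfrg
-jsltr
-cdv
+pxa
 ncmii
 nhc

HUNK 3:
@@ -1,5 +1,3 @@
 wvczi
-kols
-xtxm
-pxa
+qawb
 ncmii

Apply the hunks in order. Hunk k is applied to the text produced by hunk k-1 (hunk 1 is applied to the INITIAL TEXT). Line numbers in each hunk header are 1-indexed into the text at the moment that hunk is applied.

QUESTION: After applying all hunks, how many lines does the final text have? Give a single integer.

Answer: 7

Derivation:
Hunk 1: at line 4 remove [ovcxc,fvytx] add [cdv,ncmii] -> 11 lines: wvczi kols xtxm ivfrg jsltr cdv ncmii nhc mzvn hyab cwfx
Hunk 2: at line 2 remove [ivfrg,jsltr,cdv] add [pxa] -> 9 lines: wvczi kols xtxm pxa ncmii nhc mzvn hyab cwfx
Hunk 3: at line 1 remove [kols,xtxm,pxa] add [qawb] -> 7 lines: wvczi qawb ncmii nhc mzvn hyab cwfx
Final line count: 7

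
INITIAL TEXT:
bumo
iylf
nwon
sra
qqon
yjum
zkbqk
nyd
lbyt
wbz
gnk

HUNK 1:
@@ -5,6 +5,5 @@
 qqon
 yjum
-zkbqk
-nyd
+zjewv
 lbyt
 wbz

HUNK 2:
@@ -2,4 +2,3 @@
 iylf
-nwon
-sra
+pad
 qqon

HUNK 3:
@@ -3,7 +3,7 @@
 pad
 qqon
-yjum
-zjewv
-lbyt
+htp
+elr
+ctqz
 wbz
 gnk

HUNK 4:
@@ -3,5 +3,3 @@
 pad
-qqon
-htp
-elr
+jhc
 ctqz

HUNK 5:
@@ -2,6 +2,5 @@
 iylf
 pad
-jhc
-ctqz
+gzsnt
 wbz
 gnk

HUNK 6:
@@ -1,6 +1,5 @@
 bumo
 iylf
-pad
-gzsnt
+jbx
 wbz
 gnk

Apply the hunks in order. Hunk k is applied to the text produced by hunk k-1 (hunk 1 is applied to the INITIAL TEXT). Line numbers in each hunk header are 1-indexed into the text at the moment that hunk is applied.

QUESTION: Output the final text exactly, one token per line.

Answer: bumo
iylf
jbx
wbz
gnk

Derivation:
Hunk 1: at line 5 remove [zkbqk,nyd] add [zjewv] -> 10 lines: bumo iylf nwon sra qqon yjum zjewv lbyt wbz gnk
Hunk 2: at line 2 remove [nwon,sra] add [pad] -> 9 lines: bumo iylf pad qqon yjum zjewv lbyt wbz gnk
Hunk 3: at line 3 remove [yjum,zjewv,lbyt] add [htp,elr,ctqz] -> 9 lines: bumo iylf pad qqon htp elr ctqz wbz gnk
Hunk 4: at line 3 remove [qqon,htp,elr] add [jhc] -> 7 lines: bumo iylf pad jhc ctqz wbz gnk
Hunk 5: at line 2 remove [jhc,ctqz] add [gzsnt] -> 6 lines: bumo iylf pad gzsnt wbz gnk
Hunk 6: at line 1 remove [pad,gzsnt] add [jbx] -> 5 lines: bumo iylf jbx wbz gnk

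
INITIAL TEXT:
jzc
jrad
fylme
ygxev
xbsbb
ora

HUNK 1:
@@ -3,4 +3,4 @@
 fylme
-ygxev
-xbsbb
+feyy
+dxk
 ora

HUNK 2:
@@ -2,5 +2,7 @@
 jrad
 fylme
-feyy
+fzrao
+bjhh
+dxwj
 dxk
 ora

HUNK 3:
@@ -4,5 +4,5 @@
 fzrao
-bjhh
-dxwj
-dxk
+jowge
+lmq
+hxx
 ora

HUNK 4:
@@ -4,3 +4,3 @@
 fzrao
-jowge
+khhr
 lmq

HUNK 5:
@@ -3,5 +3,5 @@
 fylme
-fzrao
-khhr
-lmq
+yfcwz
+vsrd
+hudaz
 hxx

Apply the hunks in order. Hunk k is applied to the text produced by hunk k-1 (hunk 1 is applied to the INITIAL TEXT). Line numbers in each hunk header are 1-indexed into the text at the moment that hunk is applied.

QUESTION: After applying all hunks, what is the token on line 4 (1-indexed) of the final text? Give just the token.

Hunk 1: at line 3 remove [ygxev,xbsbb] add [feyy,dxk] -> 6 lines: jzc jrad fylme feyy dxk ora
Hunk 2: at line 2 remove [feyy] add [fzrao,bjhh,dxwj] -> 8 lines: jzc jrad fylme fzrao bjhh dxwj dxk ora
Hunk 3: at line 4 remove [bjhh,dxwj,dxk] add [jowge,lmq,hxx] -> 8 lines: jzc jrad fylme fzrao jowge lmq hxx ora
Hunk 4: at line 4 remove [jowge] add [khhr] -> 8 lines: jzc jrad fylme fzrao khhr lmq hxx ora
Hunk 5: at line 3 remove [fzrao,khhr,lmq] add [yfcwz,vsrd,hudaz] -> 8 lines: jzc jrad fylme yfcwz vsrd hudaz hxx ora
Final line 4: yfcwz

Answer: yfcwz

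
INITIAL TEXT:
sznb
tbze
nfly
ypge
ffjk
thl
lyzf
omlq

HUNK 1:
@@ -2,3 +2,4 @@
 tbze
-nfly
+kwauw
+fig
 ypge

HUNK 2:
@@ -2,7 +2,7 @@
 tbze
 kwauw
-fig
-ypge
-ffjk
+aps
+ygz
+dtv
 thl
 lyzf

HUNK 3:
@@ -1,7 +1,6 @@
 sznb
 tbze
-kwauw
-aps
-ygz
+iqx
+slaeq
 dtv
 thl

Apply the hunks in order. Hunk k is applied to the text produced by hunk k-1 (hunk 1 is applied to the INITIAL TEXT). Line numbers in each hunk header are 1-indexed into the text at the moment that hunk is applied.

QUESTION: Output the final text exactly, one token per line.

Hunk 1: at line 2 remove [nfly] add [kwauw,fig] -> 9 lines: sznb tbze kwauw fig ypge ffjk thl lyzf omlq
Hunk 2: at line 2 remove [fig,ypge,ffjk] add [aps,ygz,dtv] -> 9 lines: sznb tbze kwauw aps ygz dtv thl lyzf omlq
Hunk 3: at line 1 remove [kwauw,aps,ygz] add [iqx,slaeq] -> 8 lines: sznb tbze iqx slaeq dtv thl lyzf omlq

Answer: sznb
tbze
iqx
slaeq
dtv
thl
lyzf
omlq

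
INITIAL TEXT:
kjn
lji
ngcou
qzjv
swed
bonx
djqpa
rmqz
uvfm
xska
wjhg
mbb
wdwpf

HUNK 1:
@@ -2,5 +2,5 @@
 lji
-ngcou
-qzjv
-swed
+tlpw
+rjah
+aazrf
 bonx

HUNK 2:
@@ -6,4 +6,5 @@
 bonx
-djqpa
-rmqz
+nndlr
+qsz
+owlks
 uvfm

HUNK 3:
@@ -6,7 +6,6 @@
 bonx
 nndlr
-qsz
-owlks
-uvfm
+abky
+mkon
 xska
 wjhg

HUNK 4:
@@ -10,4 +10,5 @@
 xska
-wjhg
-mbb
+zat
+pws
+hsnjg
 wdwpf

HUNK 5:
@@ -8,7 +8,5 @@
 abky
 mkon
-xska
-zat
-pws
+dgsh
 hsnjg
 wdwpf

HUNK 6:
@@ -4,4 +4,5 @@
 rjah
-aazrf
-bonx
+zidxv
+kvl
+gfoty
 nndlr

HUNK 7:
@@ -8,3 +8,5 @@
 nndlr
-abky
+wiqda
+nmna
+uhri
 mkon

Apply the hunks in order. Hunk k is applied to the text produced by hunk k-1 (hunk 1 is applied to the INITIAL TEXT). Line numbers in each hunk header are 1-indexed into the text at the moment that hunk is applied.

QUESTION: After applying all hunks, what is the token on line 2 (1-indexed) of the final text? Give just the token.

Hunk 1: at line 2 remove [ngcou,qzjv,swed] add [tlpw,rjah,aazrf] -> 13 lines: kjn lji tlpw rjah aazrf bonx djqpa rmqz uvfm xska wjhg mbb wdwpf
Hunk 2: at line 6 remove [djqpa,rmqz] add [nndlr,qsz,owlks] -> 14 lines: kjn lji tlpw rjah aazrf bonx nndlr qsz owlks uvfm xska wjhg mbb wdwpf
Hunk 3: at line 6 remove [qsz,owlks,uvfm] add [abky,mkon] -> 13 lines: kjn lji tlpw rjah aazrf bonx nndlr abky mkon xska wjhg mbb wdwpf
Hunk 4: at line 10 remove [wjhg,mbb] add [zat,pws,hsnjg] -> 14 lines: kjn lji tlpw rjah aazrf bonx nndlr abky mkon xska zat pws hsnjg wdwpf
Hunk 5: at line 8 remove [xska,zat,pws] add [dgsh] -> 12 lines: kjn lji tlpw rjah aazrf bonx nndlr abky mkon dgsh hsnjg wdwpf
Hunk 6: at line 4 remove [aazrf,bonx] add [zidxv,kvl,gfoty] -> 13 lines: kjn lji tlpw rjah zidxv kvl gfoty nndlr abky mkon dgsh hsnjg wdwpf
Hunk 7: at line 8 remove [abky] add [wiqda,nmna,uhri] -> 15 lines: kjn lji tlpw rjah zidxv kvl gfoty nndlr wiqda nmna uhri mkon dgsh hsnjg wdwpf
Final line 2: lji

Answer: lji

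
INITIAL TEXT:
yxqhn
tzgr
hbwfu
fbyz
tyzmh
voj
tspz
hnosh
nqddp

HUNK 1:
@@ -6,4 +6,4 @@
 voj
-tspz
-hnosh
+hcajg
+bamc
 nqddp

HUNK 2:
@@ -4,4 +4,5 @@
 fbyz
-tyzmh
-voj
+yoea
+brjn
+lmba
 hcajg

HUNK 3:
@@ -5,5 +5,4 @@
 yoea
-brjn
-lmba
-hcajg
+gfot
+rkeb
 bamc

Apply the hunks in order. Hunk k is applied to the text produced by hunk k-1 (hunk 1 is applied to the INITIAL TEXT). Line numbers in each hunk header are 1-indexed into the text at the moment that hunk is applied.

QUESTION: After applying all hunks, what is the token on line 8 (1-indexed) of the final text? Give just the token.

Hunk 1: at line 6 remove [tspz,hnosh] add [hcajg,bamc] -> 9 lines: yxqhn tzgr hbwfu fbyz tyzmh voj hcajg bamc nqddp
Hunk 2: at line 4 remove [tyzmh,voj] add [yoea,brjn,lmba] -> 10 lines: yxqhn tzgr hbwfu fbyz yoea brjn lmba hcajg bamc nqddp
Hunk 3: at line 5 remove [brjn,lmba,hcajg] add [gfot,rkeb] -> 9 lines: yxqhn tzgr hbwfu fbyz yoea gfot rkeb bamc nqddp
Final line 8: bamc

Answer: bamc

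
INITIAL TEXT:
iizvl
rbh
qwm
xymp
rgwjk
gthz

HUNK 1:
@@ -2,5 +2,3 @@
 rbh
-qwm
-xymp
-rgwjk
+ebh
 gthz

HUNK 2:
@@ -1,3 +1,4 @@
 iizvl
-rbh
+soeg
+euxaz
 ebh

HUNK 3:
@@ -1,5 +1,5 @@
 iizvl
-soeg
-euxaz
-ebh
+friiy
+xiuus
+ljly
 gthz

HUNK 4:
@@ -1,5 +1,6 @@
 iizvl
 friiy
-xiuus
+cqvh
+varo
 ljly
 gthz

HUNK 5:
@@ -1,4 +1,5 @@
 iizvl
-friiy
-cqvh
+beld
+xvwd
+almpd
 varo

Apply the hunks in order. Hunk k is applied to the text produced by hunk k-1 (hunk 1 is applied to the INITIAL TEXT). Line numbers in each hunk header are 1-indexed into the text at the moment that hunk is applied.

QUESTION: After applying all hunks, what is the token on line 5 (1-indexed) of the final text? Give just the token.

Hunk 1: at line 2 remove [qwm,xymp,rgwjk] add [ebh] -> 4 lines: iizvl rbh ebh gthz
Hunk 2: at line 1 remove [rbh] add [soeg,euxaz] -> 5 lines: iizvl soeg euxaz ebh gthz
Hunk 3: at line 1 remove [soeg,euxaz,ebh] add [friiy,xiuus,ljly] -> 5 lines: iizvl friiy xiuus ljly gthz
Hunk 4: at line 1 remove [xiuus] add [cqvh,varo] -> 6 lines: iizvl friiy cqvh varo ljly gthz
Hunk 5: at line 1 remove [friiy,cqvh] add [beld,xvwd,almpd] -> 7 lines: iizvl beld xvwd almpd varo ljly gthz
Final line 5: varo

Answer: varo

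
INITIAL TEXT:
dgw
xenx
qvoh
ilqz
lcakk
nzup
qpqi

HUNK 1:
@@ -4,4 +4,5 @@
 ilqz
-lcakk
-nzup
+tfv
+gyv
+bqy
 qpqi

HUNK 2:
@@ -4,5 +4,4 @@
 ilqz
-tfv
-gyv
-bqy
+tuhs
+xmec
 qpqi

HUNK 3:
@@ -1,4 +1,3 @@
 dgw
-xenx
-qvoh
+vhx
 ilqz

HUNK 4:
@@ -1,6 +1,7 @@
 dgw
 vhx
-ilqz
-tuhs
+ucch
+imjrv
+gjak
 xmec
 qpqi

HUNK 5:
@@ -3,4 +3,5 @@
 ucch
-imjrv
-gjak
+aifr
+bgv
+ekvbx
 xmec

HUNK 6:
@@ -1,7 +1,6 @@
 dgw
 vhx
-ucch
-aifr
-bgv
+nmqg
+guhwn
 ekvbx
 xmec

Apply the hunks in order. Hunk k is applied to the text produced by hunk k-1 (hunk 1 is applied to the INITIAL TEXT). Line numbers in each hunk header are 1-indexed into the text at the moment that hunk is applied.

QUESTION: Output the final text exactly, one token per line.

Hunk 1: at line 4 remove [lcakk,nzup] add [tfv,gyv,bqy] -> 8 lines: dgw xenx qvoh ilqz tfv gyv bqy qpqi
Hunk 2: at line 4 remove [tfv,gyv,bqy] add [tuhs,xmec] -> 7 lines: dgw xenx qvoh ilqz tuhs xmec qpqi
Hunk 3: at line 1 remove [xenx,qvoh] add [vhx] -> 6 lines: dgw vhx ilqz tuhs xmec qpqi
Hunk 4: at line 1 remove [ilqz,tuhs] add [ucch,imjrv,gjak] -> 7 lines: dgw vhx ucch imjrv gjak xmec qpqi
Hunk 5: at line 3 remove [imjrv,gjak] add [aifr,bgv,ekvbx] -> 8 lines: dgw vhx ucch aifr bgv ekvbx xmec qpqi
Hunk 6: at line 1 remove [ucch,aifr,bgv] add [nmqg,guhwn] -> 7 lines: dgw vhx nmqg guhwn ekvbx xmec qpqi

Answer: dgw
vhx
nmqg
guhwn
ekvbx
xmec
qpqi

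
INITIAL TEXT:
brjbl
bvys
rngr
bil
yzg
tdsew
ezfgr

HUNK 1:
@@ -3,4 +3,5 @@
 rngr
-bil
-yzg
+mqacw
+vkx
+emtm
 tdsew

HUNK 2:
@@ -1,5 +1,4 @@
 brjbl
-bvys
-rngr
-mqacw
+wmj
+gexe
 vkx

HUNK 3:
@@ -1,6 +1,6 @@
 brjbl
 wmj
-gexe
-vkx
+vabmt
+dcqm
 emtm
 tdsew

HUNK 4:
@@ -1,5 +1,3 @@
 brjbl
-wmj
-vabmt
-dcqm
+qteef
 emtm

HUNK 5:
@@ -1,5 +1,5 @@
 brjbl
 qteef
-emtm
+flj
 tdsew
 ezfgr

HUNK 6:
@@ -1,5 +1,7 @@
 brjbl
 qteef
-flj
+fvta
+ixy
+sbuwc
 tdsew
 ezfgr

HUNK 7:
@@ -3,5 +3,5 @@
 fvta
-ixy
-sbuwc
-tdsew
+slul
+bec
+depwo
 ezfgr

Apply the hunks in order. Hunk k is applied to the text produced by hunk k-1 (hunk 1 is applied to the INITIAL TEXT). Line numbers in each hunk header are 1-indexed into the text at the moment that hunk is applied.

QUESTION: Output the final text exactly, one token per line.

Answer: brjbl
qteef
fvta
slul
bec
depwo
ezfgr

Derivation:
Hunk 1: at line 3 remove [bil,yzg] add [mqacw,vkx,emtm] -> 8 lines: brjbl bvys rngr mqacw vkx emtm tdsew ezfgr
Hunk 2: at line 1 remove [bvys,rngr,mqacw] add [wmj,gexe] -> 7 lines: brjbl wmj gexe vkx emtm tdsew ezfgr
Hunk 3: at line 1 remove [gexe,vkx] add [vabmt,dcqm] -> 7 lines: brjbl wmj vabmt dcqm emtm tdsew ezfgr
Hunk 4: at line 1 remove [wmj,vabmt,dcqm] add [qteef] -> 5 lines: brjbl qteef emtm tdsew ezfgr
Hunk 5: at line 1 remove [emtm] add [flj] -> 5 lines: brjbl qteef flj tdsew ezfgr
Hunk 6: at line 1 remove [flj] add [fvta,ixy,sbuwc] -> 7 lines: brjbl qteef fvta ixy sbuwc tdsew ezfgr
Hunk 7: at line 3 remove [ixy,sbuwc,tdsew] add [slul,bec,depwo] -> 7 lines: brjbl qteef fvta slul bec depwo ezfgr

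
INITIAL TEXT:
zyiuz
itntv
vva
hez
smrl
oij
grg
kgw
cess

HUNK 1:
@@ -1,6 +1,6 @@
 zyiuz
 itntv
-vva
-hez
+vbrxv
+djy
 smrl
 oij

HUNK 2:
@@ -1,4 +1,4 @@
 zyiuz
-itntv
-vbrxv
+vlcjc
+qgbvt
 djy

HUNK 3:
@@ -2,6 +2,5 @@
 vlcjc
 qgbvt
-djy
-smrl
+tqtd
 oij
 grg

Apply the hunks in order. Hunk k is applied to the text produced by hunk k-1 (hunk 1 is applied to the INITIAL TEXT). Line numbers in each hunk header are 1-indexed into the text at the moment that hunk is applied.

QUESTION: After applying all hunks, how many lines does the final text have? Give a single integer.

Hunk 1: at line 1 remove [vva,hez] add [vbrxv,djy] -> 9 lines: zyiuz itntv vbrxv djy smrl oij grg kgw cess
Hunk 2: at line 1 remove [itntv,vbrxv] add [vlcjc,qgbvt] -> 9 lines: zyiuz vlcjc qgbvt djy smrl oij grg kgw cess
Hunk 3: at line 2 remove [djy,smrl] add [tqtd] -> 8 lines: zyiuz vlcjc qgbvt tqtd oij grg kgw cess
Final line count: 8

Answer: 8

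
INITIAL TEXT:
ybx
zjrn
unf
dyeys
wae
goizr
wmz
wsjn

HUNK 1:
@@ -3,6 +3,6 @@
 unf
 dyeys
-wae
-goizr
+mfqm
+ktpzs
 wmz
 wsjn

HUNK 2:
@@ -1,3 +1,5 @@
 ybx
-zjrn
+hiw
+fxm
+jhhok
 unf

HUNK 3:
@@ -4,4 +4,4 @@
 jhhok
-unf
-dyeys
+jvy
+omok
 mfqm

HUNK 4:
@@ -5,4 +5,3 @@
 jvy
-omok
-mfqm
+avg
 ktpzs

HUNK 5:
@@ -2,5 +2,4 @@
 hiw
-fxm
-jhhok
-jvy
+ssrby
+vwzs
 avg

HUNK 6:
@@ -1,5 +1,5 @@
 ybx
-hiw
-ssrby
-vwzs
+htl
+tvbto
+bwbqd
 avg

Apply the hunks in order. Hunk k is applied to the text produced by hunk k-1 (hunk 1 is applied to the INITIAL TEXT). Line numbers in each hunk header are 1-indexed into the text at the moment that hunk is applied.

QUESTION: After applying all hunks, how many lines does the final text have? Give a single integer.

Answer: 8

Derivation:
Hunk 1: at line 3 remove [wae,goizr] add [mfqm,ktpzs] -> 8 lines: ybx zjrn unf dyeys mfqm ktpzs wmz wsjn
Hunk 2: at line 1 remove [zjrn] add [hiw,fxm,jhhok] -> 10 lines: ybx hiw fxm jhhok unf dyeys mfqm ktpzs wmz wsjn
Hunk 3: at line 4 remove [unf,dyeys] add [jvy,omok] -> 10 lines: ybx hiw fxm jhhok jvy omok mfqm ktpzs wmz wsjn
Hunk 4: at line 5 remove [omok,mfqm] add [avg] -> 9 lines: ybx hiw fxm jhhok jvy avg ktpzs wmz wsjn
Hunk 5: at line 2 remove [fxm,jhhok,jvy] add [ssrby,vwzs] -> 8 lines: ybx hiw ssrby vwzs avg ktpzs wmz wsjn
Hunk 6: at line 1 remove [hiw,ssrby,vwzs] add [htl,tvbto,bwbqd] -> 8 lines: ybx htl tvbto bwbqd avg ktpzs wmz wsjn
Final line count: 8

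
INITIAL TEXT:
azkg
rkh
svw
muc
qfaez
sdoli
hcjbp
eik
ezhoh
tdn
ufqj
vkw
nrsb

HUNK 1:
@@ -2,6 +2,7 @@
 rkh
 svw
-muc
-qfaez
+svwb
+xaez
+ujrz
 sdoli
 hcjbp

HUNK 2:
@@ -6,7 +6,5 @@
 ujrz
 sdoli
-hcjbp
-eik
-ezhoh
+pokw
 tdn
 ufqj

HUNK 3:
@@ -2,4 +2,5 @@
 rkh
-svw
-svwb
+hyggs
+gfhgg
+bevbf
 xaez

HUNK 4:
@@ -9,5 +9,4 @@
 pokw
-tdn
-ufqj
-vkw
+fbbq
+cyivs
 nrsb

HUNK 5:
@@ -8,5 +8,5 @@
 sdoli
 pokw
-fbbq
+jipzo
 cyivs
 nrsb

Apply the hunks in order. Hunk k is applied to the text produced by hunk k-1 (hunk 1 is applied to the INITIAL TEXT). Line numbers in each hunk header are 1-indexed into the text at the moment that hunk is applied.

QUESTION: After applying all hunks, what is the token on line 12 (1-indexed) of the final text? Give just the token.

Answer: nrsb

Derivation:
Hunk 1: at line 2 remove [muc,qfaez] add [svwb,xaez,ujrz] -> 14 lines: azkg rkh svw svwb xaez ujrz sdoli hcjbp eik ezhoh tdn ufqj vkw nrsb
Hunk 2: at line 6 remove [hcjbp,eik,ezhoh] add [pokw] -> 12 lines: azkg rkh svw svwb xaez ujrz sdoli pokw tdn ufqj vkw nrsb
Hunk 3: at line 2 remove [svw,svwb] add [hyggs,gfhgg,bevbf] -> 13 lines: azkg rkh hyggs gfhgg bevbf xaez ujrz sdoli pokw tdn ufqj vkw nrsb
Hunk 4: at line 9 remove [tdn,ufqj,vkw] add [fbbq,cyivs] -> 12 lines: azkg rkh hyggs gfhgg bevbf xaez ujrz sdoli pokw fbbq cyivs nrsb
Hunk 5: at line 8 remove [fbbq] add [jipzo] -> 12 lines: azkg rkh hyggs gfhgg bevbf xaez ujrz sdoli pokw jipzo cyivs nrsb
Final line 12: nrsb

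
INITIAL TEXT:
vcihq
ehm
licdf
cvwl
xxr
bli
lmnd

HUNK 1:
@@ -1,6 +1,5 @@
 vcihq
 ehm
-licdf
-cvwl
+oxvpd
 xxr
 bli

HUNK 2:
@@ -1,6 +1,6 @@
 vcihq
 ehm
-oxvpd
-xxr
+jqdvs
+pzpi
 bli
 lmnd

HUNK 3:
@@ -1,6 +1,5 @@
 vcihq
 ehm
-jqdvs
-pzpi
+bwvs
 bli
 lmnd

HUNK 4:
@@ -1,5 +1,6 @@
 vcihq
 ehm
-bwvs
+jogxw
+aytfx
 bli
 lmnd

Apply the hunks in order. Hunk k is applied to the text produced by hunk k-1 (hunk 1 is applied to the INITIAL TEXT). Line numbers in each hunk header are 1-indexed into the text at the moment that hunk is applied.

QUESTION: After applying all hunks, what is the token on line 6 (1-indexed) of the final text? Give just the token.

Answer: lmnd

Derivation:
Hunk 1: at line 1 remove [licdf,cvwl] add [oxvpd] -> 6 lines: vcihq ehm oxvpd xxr bli lmnd
Hunk 2: at line 1 remove [oxvpd,xxr] add [jqdvs,pzpi] -> 6 lines: vcihq ehm jqdvs pzpi bli lmnd
Hunk 3: at line 1 remove [jqdvs,pzpi] add [bwvs] -> 5 lines: vcihq ehm bwvs bli lmnd
Hunk 4: at line 1 remove [bwvs] add [jogxw,aytfx] -> 6 lines: vcihq ehm jogxw aytfx bli lmnd
Final line 6: lmnd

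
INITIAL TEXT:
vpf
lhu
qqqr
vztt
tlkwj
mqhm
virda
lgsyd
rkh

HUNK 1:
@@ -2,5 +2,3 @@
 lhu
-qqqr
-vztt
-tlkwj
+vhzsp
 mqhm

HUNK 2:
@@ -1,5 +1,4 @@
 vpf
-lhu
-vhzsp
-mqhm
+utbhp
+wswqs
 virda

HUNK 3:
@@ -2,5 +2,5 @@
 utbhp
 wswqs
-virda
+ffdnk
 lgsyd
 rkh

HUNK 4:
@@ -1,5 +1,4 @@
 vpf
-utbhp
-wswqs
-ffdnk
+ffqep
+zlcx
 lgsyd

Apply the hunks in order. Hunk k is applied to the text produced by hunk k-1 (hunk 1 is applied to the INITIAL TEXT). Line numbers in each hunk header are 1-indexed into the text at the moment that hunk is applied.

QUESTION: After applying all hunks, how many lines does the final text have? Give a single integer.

Hunk 1: at line 2 remove [qqqr,vztt,tlkwj] add [vhzsp] -> 7 lines: vpf lhu vhzsp mqhm virda lgsyd rkh
Hunk 2: at line 1 remove [lhu,vhzsp,mqhm] add [utbhp,wswqs] -> 6 lines: vpf utbhp wswqs virda lgsyd rkh
Hunk 3: at line 2 remove [virda] add [ffdnk] -> 6 lines: vpf utbhp wswqs ffdnk lgsyd rkh
Hunk 4: at line 1 remove [utbhp,wswqs,ffdnk] add [ffqep,zlcx] -> 5 lines: vpf ffqep zlcx lgsyd rkh
Final line count: 5

Answer: 5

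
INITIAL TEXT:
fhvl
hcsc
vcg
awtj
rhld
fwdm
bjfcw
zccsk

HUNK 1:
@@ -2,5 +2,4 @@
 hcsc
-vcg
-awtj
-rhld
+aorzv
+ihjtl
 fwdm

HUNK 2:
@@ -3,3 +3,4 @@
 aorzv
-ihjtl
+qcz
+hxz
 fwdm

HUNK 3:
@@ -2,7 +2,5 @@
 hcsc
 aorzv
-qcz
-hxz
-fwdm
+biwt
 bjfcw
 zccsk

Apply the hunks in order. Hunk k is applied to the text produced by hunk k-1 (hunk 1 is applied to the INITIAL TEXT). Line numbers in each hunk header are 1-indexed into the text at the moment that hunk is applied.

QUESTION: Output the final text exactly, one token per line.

Answer: fhvl
hcsc
aorzv
biwt
bjfcw
zccsk

Derivation:
Hunk 1: at line 2 remove [vcg,awtj,rhld] add [aorzv,ihjtl] -> 7 lines: fhvl hcsc aorzv ihjtl fwdm bjfcw zccsk
Hunk 2: at line 3 remove [ihjtl] add [qcz,hxz] -> 8 lines: fhvl hcsc aorzv qcz hxz fwdm bjfcw zccsk
Hunk 3: at line 2 remove [qcz,hxz,fwdm] add [biwt] -> 6 lines: fhvl hcsc aorzv biwt bjfcw zccsk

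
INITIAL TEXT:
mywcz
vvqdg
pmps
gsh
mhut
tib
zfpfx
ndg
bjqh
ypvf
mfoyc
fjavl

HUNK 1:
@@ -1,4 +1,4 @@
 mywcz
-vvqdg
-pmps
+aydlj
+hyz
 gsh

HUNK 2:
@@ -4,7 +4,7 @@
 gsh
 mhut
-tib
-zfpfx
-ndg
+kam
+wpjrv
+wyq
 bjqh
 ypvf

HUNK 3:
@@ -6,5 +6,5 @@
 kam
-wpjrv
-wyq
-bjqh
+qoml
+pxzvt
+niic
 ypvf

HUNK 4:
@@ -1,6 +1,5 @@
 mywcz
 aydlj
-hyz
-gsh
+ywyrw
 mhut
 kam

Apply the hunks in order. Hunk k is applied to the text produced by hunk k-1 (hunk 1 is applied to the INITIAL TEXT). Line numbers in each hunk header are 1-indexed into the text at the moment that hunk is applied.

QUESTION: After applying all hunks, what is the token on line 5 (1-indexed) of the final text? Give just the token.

Hunk 1: at line 1 remove [vvqdg,pmps] add [aydlj,hyz] -> 12 lines: mywcz aydlj hyz gsh mhut tib zfpfx ndg bjqh ypvf mfoyc fjavl
Hunk 2: at line 4 remove [tib,zfpfx,ndg] add [kam,wpjrv,wyq] -> 12 lines: mywcz aydlj hyz gsh mhut kam wpjrv wyq bjqh ypvf mfoyc fjavl
Hunk 3: at line 6 remove [wpjrv,wyq,bjqh] add [qoml,pxzvt,niic] -> 12 lines: mywcz aydlj hyz gsh mhut kam qoml pxzvt niic ypvf mfoyc fjavl
Hunk 4: at line 1 remove [hyz,gsh] add [ywyrw] -> 11 lines: mywcz aydlj ywyrw mhut kam qoml pxzvt niic ypvf mfoyc fjavl
Final line 5: kam

Answer: kam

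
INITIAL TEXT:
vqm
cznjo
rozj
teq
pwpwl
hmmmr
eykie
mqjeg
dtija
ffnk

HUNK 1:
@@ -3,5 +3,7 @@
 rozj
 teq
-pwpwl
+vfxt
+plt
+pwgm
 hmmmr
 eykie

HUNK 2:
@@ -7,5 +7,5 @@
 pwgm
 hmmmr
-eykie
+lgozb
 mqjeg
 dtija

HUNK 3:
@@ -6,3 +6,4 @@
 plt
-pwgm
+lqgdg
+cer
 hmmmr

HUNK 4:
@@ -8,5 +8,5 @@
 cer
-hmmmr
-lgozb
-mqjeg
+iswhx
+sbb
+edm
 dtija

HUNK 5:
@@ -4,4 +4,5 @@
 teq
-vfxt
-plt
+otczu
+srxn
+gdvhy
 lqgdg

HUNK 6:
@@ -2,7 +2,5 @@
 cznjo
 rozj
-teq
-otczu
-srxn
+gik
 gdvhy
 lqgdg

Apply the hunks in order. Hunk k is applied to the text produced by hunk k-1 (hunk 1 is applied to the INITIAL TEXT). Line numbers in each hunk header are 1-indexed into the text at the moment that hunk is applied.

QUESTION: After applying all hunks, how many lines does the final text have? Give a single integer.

Hunk 1: at line 3 remove [pwpwl] add [vfxt,plt,pwgm] -> 12 lines: vqm cznjo rozj teq vfxt plt pwgm hmmmr eykie mqjeg dtija ffnk
Hunk 2: at line 7 remove [eykie] add [lgozb] -> 12 lines: vqm cznjo rozj teq vfxt plt pwgm hmmmr lgozb mqjeg dtija ffnk
Hunk 3: at line 6 remove [pwgm] add [lqgdg,cer] -> 13 lines: vqm cznjo rozj teq vfxt plt lqgdg cer hmmmr lgozb mqjeg dtija ffnk
Hunk 4: at line 8 remove [hmmmr,lgozb,mqjeg] add [iswhx,sbb,edm] -> 13 lines: vqm cznjo rozj teq vfxt plt lqgdg cer iswhx sbb edm dtija ffnk
Hunk 5: at line 4 remove [vfxt,plt] add [otczu,srxn,gdvhy] -> 14 lines: vqm cznjo rozj teq otczu srxn gdvhy lqgdg cer iswhx sbb edm dtija ffnk
Hunk 6: at line 2 remove [teq,otczu,srxn] add [gik] -> 12 lines: vqm cznjo rozj gik gdvhy lqgdg cer iswhx sbb edm dtija ffnk
Final line count: 12

Answer: 12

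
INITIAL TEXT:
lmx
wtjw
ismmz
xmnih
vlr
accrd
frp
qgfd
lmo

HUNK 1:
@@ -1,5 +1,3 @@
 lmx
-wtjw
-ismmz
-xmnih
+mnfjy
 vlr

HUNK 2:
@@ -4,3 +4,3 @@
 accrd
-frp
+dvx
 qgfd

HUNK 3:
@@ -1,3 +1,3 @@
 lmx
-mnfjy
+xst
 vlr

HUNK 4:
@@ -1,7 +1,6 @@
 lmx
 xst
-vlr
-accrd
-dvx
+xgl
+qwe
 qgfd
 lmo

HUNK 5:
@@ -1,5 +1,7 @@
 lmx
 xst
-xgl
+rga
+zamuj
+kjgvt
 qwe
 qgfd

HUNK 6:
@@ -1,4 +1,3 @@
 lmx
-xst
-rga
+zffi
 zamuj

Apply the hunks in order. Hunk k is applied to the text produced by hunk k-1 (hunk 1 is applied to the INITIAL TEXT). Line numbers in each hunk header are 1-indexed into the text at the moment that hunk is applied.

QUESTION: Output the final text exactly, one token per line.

Hunk 1: at line 1 remove [wtjw,ismmz,xmnih] add [mnfjy] -> 7 lines: lmx mnfjy vlr accrd frp qgfd lmo
Hunk 2: at line 4 remove [frp] add [dvx] -> 7 lines: lmx mnfjy vlr accrd dvx qgfd lmo
Hunk 3: at line 1 remove [mnfjy] add [xst] -> 7 lines: lmx xst vlr accrd dvx qgfd lmo
Hunk 4: at line 1 remove [vlr,accrd,dvx] add [xgl,qwe] -> 6 lines: lmx xst xgl qwe qgfd lmo
Hunk 5: at line 1 remove [xgl] add [rga,zamuj,kjgvt] -> 8 lines: lmx xst rga zamuj kjgvt qwe qgfd lmo
Hunk 6: at line 1 remove [xst,rga] add [zffi] -> 7 lines: lmx zffi zamuj kjgvt qwe qgfd lmo

Answer: lmx
zffi
zamuj
kjgvt
qwe
qgfd
lmo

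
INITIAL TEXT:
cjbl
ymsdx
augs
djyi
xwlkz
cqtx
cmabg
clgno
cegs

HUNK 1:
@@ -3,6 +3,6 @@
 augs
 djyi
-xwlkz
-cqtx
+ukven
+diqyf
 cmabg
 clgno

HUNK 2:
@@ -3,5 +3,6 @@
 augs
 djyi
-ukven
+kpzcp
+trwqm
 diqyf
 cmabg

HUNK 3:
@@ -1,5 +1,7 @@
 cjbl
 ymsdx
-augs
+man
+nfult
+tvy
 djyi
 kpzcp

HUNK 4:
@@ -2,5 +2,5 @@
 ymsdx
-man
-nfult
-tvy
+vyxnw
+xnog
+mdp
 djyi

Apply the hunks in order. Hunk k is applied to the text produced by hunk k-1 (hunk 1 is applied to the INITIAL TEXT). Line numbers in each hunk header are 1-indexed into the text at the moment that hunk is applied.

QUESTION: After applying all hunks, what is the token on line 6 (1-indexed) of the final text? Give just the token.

Answer: djyi

Derivation:
Hunk 1: at line 3 remove [xwlkz,cqtx] add [ukven,diqyf] -> 9 lines: cjbl ymsdx augs djyi ukven diqyf cmabg clgno cegs
Hunk 2: at line 3 remove [ukven] add [kpzcp,trwqm] -> 10 lines: cjbl ymsdx augs djyi kpzcp trwqm diqyf cmabg clgno cegs
Hunk 3: at line 1 remove [augs] add [man,nfult,tvy] -> 12 lines: cjbl ymsdx man nfult tvy djyi kpzcp trwqm diqyf cmabg clgno cegs
Hunk 4: at line 2 remove [man,nfult,tvy] add [vyxnw,xnog,mdp] -> 12 lines: cjbl ymsdx vyxnw xnog mdp djyi kpzcp trwqm diqyf cmabg clgno cegs
Final line 6: djyi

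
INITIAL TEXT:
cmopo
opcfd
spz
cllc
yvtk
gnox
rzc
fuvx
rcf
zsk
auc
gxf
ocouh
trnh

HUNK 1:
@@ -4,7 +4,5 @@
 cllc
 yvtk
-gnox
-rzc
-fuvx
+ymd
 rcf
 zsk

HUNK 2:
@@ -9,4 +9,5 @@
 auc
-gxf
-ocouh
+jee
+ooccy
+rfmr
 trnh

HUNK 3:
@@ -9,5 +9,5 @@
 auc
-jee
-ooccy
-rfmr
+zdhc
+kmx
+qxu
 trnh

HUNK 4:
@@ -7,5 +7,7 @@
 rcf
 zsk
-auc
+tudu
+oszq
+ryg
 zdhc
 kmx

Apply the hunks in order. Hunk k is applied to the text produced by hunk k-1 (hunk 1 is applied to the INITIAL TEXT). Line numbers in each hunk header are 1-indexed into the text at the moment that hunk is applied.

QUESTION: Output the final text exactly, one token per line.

Answer: cmopo
opcfd
spz
cllc
yvtk
ymd
rcf
zsk
tudu
oszq
ryg
zdhc
kmx
qxu
trnh

Derivation:
Hunk 1: at line 4 remove [gnox,rzc,fuvx] add [ymd] -> 12 lines: cmopo opcfd spz cllc yvtk ymd rcf zsk auc gxf ocouh trnh
Hunk 2: at line 9 remove [gxf,ocouh] add [jee,ooccy,rfmr] -> 13 lines: cmopo opcfd spz cllc yvtk ymd rcf zsk auc jee ooccy rfmr trnh
Hunk 3: at line 9 remove [jee,ooccy,rfmr] add [zdhc,kmx,qxu] -> 13 lines: cmopo opcfd spz cllc yvtk ymd rcf zsk auc zdhc kmx qxu trnh
Hunk 4: at line 7 remove [auc] add [tudu,oszq,ryg] -> 15 lines: cmopo opcfd spz cllc yvtk ymd rcf zsk tudu oszq ryg zdhc kmx qxu trnh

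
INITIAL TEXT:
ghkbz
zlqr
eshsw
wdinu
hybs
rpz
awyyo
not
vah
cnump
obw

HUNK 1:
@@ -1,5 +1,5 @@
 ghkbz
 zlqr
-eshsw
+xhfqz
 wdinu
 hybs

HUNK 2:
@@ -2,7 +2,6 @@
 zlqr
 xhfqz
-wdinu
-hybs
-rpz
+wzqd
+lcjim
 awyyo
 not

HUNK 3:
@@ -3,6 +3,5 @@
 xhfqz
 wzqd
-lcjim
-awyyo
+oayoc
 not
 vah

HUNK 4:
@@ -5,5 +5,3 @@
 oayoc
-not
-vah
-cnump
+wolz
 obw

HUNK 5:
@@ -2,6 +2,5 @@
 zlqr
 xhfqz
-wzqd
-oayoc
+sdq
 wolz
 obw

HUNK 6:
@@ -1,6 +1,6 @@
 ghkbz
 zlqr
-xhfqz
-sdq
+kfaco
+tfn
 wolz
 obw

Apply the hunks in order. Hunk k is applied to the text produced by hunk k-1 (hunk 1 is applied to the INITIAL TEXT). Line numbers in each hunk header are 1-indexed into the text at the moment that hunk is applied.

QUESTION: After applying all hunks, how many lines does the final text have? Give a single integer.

Answer: 6

Derivation:
Hunk 1: at line 1 remove [eshsw] add [xhfqz] -> 11 lines: ghkbz zlqr xhfqz wdinu hybs rpz awyyo not vah cnump obw
Hunk 2: at line 2 remove [wdinu,hybs,rpz] add [wzqd,lcjim] -> 10 lines: ghkbz zlqr xhfqz wzqd lcjim awyyo not vah cnump obw
Hunk 3: at line 3 remove [lcjim,awyyo] add [oayoc] -> 9 lines: ghkbz zlqr xhfqz wzqd oayoc not vah cnump obw
Hunk 4: at line 5 remove [not,vah,cnump] add [wolz] -> 7 lines: ghkbz zlqr xhfqz wzqd oayoc wolz obw
Hunk 5: at line 2 remove [wzqd,oayoc] add [sdq] -> 6 lines: ghkbz zlqr xhfqz sdq wolz obw
Hunk 6: at line 1 remove [xhfqz,sdq] add [kfaco,tfn] -> 6 lines: ghkbz zlqr kfaco tfn wolz obw
Final line count: 6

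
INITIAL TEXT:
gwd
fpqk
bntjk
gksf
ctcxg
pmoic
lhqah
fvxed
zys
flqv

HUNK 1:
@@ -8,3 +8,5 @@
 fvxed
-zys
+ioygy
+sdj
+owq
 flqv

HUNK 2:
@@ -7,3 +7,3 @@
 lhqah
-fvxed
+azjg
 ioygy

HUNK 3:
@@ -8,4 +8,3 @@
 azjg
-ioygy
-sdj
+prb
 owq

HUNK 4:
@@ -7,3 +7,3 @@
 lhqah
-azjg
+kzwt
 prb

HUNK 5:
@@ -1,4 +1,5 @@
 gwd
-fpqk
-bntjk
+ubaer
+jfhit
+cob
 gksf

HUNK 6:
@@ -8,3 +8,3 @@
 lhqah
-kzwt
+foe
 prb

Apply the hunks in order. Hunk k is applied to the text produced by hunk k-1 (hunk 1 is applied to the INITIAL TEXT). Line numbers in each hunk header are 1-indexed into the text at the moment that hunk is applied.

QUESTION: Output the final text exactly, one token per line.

Hunk 1: at line 8 remove [zys] add [ioygy,sdj,owq] -> 12 lines: gwd fpqk bntjk gksf ctcxg pmoic lhqah fvxed ioygy sdj owq flqv
Hunk 2: at line 7 remove [fvxed] add [azjg] -> 12 lines: gwd fpqk bntjk gksf ctcxg pmoic lhqah azjg ioygy sdj owq flqv
Hunk 3: at line 8 remove [ioygy,sdj] add [prb] -> 11 lines: gwd fpqk bntjk gksf ctcxg pmoic lhqah azjg prb owq flqv
Hunk 4: at line 7 remove [azjg] add [kzwt] -> 11 lines: gwd fpqk bntjk gksf ctcxg pmoic lhqah kzwt prb owq flqv
Hunk 5: at line 1 remove [fpqk,bntjk] add [ubaer,jfhit,cob] -> 12 lines: gwd ubaer jfhit cob gksf ctcxg pmoic lhqah kzwt prb owq flqv
Hunk 6: at line 8 remove [kzwt] add [foe] -> 12 lines: gwd ubaer jfhit cob gksf ctcxg pmoic lhqah foe prb owq flqv

Answer: gwd
ubaer
jfhit
cob
gksf
ctcxg
pmoic
lhqah
foe
prb
owq
flqv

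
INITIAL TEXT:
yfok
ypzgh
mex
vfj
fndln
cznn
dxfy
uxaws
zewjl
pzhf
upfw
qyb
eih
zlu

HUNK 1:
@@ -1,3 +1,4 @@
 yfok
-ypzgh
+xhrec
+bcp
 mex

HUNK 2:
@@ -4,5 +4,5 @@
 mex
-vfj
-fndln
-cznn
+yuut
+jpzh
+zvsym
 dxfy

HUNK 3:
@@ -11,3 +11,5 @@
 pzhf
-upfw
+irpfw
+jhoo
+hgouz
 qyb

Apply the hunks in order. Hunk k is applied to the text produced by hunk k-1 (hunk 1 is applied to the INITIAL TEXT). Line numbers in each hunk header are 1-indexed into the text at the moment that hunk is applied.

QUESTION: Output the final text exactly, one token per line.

Hunk 1: at line 1 remove [ypzgh] add [xhrec,bcp] -> 15 lines: yfok xhrec bcp mex vfj fndln cznn dxfy uxaws zewjl pzhf upfw qyb eih zlu
Hunk 2: at line 4 remove [vfj,fndln,cznn] add [yuut,jpzh,zvsym] -> 15 lines: yfok xhrec bcp mex yuut jpzh zvsym dxfy uxaws zewjl pzhf upfw qyb eih zlu
Hunk 3: at line 11 remove [upfw] add [irpfw,jhoo,hgouz] -> 17 lines: yfok xhrec bcp mex yuut jpzh zvsym dxfy uxaws zewjl pzhf irpfw jhoo hgouz qyb eih zlu

Answer: yfok
xhrec
bcp
mex
yuut
jpzh
zvsym
dxfy
uxaws
zewjl
pzhf
irpfw
jhoo
hgouz
qyb
eih
zlu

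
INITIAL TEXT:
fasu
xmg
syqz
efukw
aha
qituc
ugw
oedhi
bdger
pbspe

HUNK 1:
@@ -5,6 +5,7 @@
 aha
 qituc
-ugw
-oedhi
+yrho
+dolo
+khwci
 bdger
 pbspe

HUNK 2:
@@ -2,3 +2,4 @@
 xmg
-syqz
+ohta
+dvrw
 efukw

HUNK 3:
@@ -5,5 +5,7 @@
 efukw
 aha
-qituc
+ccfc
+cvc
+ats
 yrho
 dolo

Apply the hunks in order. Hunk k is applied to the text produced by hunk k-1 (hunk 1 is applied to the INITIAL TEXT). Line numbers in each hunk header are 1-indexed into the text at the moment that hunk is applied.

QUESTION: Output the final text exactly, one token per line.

Answer: fasu
xmg
ohta
dvrw
efukw
aha
ccfc
cvc
ats
yrho
dolo
khwci
bdger
pbspe

Derivation:
Hunk 1: at line 5 remove [ugw,oedhi] add [yrho,dolo,khwci] -> 11 lines: fasu xmg syqz efukw aha qituc yrho dolo khwci bdger pbspe
Hunk 2: at line 2 remove [syqz] add [ohta,dvrw] -> 12 lines: fasu xmg ohta dvrw efukw aha qituc yrho dolo khwci bdger pbspe
Hunk 3: at line 5 remove [qituc] add [ccfc,cvc,ats] -> 14 lines: fasu xmg ohta dvrw efukw aha ccfc cvc ats yrho dolo khwci bdger pbspe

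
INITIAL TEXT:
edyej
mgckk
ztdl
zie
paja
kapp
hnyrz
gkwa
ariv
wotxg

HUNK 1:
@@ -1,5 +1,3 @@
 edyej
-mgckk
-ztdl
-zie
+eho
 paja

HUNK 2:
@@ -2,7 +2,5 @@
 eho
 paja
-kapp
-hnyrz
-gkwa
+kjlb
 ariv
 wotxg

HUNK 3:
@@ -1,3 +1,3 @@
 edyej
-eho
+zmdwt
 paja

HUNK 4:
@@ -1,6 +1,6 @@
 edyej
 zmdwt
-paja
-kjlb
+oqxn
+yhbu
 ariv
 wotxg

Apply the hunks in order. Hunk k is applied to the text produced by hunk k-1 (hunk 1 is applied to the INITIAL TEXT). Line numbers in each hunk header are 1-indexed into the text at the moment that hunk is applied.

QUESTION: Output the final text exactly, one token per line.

Hunk 1: at line 1 remove [mgckk,ztdl,zie] add [eho] -> 8 lines: edyej eho paja kapp hnyrz gkwa ariv wotxg
Hunk 2: at line 2 remove [kapp,hnyrz,gkwa] add [kjlb] -> 6 lines: edyej eho paja kjlb ariv wotxg
Hunk 3: at line 1 remove [eho] add [zmdwt] -> 6 lines: edyej zmdwt paja kjlb ariv wotxg
Hunk 4: at line 1 remove [paja,kjlb] add [oqxn,yhbu] -> 6 lines: edyej zmdwt oqxn yhbu ariv wotxg

Answer: edyej
zmdwt
oqxn
yhbu
ariv
wotxg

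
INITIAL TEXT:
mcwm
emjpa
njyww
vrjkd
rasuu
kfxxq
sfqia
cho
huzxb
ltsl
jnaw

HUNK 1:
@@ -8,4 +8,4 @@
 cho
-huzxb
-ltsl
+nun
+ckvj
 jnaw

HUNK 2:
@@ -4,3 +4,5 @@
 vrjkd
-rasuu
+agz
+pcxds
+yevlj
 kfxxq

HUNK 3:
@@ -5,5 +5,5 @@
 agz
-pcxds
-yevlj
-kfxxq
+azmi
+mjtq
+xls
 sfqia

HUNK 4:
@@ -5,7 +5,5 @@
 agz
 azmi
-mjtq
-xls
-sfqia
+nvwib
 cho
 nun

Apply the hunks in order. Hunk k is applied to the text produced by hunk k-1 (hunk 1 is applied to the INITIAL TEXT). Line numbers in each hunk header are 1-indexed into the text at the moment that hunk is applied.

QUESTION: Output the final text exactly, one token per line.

Answer: mcwm
emjpa
njyww
vrjkd
agz
azmi
nvwib
cho
nun
ckvj
jnaw

Derivation:
Hunk 1: at line 8 remove [huzxb,ltsl] add [nun,ckvj] -> 11 lines: mcwm emjpa njyww vrjkd rasuu kfxxq sfqia cho nun ckvj jnaw
Hunk 2: at line 4 remove [rasuu] add [agz,pcxds,yevlj] -> 13 lines: mcwm emjpa njyww vrjkd agz pcxds yevlj kfxxq sfqia cho nun ckvj jnaw
Hunk 3: at line 5 remove [pcxds,yevlj,kfxxq] add [azmi,mjtq,xls] -> 13 lines: mcwm emjpa njyww vrjkd agz azmi mjtq xls sfqia cho nun ckvj jnaw
Hunk 4: at line 5 remove [mjtq,xls,sfqia] add [nvwib] -> 11 lines: mcwm emjpa njyww vrjkd agz azmi nvwib cho nun ckvj jnaw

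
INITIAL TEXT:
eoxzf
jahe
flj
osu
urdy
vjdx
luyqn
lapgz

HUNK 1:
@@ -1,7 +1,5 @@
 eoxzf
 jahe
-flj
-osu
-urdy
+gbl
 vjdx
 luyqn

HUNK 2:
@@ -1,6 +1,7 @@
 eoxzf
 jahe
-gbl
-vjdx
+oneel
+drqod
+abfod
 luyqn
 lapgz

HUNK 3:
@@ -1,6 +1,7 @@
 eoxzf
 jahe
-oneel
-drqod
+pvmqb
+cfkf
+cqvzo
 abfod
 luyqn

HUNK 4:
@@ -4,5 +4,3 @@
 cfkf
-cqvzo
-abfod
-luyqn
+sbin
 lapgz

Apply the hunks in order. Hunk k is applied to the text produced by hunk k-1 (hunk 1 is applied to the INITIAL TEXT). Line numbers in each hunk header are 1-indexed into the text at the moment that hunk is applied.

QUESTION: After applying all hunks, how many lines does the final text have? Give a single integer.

Hunk 1: at line 1 remove [flj,osu,urdy] add [gbl] -> 6 lines: eoxzf jahe gbl vjdx luyqn lapgz
Hunk 2: at line 1 remove [gbl,vjdx] add [oneel,drqod,abfod] -> 7 lines: eoxzf jahe oneel drqod abfod luyqn lapgz
Hunk 3: at line 1 remove [oneel,drqod] add [pvmqb,cfkf,cqvzo] -> 8 lines: eoxzf jahe pvmqb cfkf cqvzo abfod luyqn lapgz
Hunk 4: at line 4 remove [cqvzo,abfod,luyqn] add [sbin] -> 6 lines: eoxzf jahe pvmqb cfkf sbin lapgz
Final line count: 6

Answer: 6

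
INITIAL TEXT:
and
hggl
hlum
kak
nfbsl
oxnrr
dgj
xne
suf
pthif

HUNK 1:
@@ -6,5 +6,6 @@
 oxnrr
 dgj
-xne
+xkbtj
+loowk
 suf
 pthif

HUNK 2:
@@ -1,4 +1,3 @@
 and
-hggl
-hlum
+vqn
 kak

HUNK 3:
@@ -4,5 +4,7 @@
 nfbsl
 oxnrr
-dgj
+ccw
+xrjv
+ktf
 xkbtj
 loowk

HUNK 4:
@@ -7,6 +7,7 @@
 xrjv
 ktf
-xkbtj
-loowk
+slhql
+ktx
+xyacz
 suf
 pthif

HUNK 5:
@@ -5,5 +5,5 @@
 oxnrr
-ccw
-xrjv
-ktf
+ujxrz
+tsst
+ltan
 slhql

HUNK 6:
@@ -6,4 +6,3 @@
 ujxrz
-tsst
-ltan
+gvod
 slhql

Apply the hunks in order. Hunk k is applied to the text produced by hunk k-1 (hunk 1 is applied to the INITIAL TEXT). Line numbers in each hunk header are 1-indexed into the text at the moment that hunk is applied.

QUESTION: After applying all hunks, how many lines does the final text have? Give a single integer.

Hunk 1: at line 6 remove [xne] add [xkbtj,loowk] -> 11 lines: and hggl hlum kak nfbsl oxnrr dgj xkbtj loowk suf pthif
Hunk 2: at line 1 remove [hggl,hlum] add [vqn] -> 10 lines: and vqn kak nfbsl oxnrr dgj xkbtj loowk suf pthif
Hunk 3: at line 4 remove [dgj] add [ccw,xrjv,ktf] -> 12 lines: and vqn kak nfbsl oxnrr ccw xrjv ktf xkbtj loowk suf pthif
Hunk 4: at line 7 remove [xkbtj,loowk] add [slhql,ktx,xyacz] -> 13 lines: and vqn kak nfbsl oxnrr ccw xrjv ktf slhql ktx xyacz suf pthif
Hunk 5: at line 5 remove [ccw,xrjv,ktf] add [ujxrz,tsst,ltan] -> 13 lines: and vqn kak nfbsl oxnrr ujxrz tsst ltan slhql ktx xyacz suf pthif
Hunk 6: at line 6 remove [tsst,ltan] add [gvod] -> 12 lines: and vqn kak nfbsl oxnrr ujxrz gvod slhql ktx xyacz suf pthif
Final line count: 12

Answer: 12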